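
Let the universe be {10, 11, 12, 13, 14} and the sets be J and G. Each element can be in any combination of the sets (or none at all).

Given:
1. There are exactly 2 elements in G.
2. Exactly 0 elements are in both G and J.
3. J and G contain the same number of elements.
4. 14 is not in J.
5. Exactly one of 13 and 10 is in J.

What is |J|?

2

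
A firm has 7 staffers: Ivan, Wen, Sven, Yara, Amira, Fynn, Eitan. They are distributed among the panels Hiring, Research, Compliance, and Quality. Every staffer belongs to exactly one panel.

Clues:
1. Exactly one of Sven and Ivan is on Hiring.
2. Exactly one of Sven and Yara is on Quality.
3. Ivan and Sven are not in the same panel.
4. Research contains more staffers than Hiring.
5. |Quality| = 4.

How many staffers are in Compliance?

0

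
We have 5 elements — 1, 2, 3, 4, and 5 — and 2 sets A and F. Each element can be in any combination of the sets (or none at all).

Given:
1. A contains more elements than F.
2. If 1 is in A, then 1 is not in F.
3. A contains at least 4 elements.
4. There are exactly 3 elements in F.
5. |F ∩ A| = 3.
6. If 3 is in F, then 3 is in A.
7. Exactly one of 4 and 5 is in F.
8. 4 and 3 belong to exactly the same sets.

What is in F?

F = {2, 3, 4}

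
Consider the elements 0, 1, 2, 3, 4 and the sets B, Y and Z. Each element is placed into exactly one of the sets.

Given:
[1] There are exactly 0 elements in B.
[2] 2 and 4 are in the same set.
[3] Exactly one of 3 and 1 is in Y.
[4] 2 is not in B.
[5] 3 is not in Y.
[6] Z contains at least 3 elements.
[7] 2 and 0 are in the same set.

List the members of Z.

Z = {0, 2, 3, 4}

From (4): 2 ∉ B.
From (5): 3 ∉ Y.
(1): B already has 0, so the rest are out.
(3) (exactly one): 1 ∈ Y.
Only one set left: 3 ∈ Z.
Suppose 0 ∉ Z: no assignment then satisfies all the clues, so 0 ∈ Z.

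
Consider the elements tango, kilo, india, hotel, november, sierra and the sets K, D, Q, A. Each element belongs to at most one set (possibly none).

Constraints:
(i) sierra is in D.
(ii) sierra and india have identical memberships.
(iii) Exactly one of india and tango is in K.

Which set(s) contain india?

india: D

From (i): sierra ∈ D.
(ii): india matches sierra: india ∉ K.
(ii): india matches sierra: india ∈ D.
(iii) (exactly one): tango ∈ K.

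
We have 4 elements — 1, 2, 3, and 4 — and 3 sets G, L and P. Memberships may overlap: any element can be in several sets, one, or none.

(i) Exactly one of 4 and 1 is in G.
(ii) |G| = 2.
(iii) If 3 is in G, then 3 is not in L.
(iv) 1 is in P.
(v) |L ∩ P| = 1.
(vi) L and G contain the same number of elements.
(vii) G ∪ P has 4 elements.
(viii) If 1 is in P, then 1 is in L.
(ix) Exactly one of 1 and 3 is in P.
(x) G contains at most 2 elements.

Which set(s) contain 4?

4: G, L

From (iv): 1 ∈ P.
(viii): 1 ∈ L.
(ix) (exactly one): 3 ∉ P.
Suppose 4 ∉ G: no assignment then satisfies all the clues, so 4 ∈ G.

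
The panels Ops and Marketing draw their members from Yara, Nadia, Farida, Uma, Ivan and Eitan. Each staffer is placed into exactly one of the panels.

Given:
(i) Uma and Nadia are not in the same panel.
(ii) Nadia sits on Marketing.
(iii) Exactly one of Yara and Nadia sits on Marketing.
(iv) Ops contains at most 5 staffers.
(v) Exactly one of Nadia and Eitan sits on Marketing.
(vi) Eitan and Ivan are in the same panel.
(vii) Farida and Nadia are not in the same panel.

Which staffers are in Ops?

Ops = {Eitan, Farida, Ivan, Uma, Yara}

From (ii): Nadia ∈ Marketing.
(i): Uma ∉ Marketing.
(iii) (exactly one): Yara ∉ Marketing.
(v) (exactly one): Eitan ∉ Marketing.
(vi): Ivan matches Eitan: Ivan ∉ Marketing.
(vii): Farida ∉ Marketing.
Only one panel left: Yara ∈ Ops.
Only one panel left: Farida ∈ Ops.
Only one panel left: Uma ∈ Ops.
Only one panel left: Ivan ∈ Ops.
Only one panel left: Eitan ∈ Ops.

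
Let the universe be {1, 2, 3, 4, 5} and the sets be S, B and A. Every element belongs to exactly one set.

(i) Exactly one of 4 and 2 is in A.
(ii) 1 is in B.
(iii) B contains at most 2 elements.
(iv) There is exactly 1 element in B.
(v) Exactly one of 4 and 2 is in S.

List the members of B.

B = {1}

From (ii): 1 ∈ B.
(iv): B already has 1, so the rest are out.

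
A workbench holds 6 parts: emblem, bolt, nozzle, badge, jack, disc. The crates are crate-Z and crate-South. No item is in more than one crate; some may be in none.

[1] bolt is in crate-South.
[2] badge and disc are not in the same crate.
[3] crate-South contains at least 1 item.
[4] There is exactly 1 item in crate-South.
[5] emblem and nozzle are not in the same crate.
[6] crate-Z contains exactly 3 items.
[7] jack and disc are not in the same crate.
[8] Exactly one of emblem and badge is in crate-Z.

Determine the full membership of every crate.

crate-Z = {badge, jack, nozzle}; crate-South = {bolt}

From (1): bolt ∈ crate-South.
(4): crate-South already has 1, so the rest are out.
Suppose emblem ∈ crate-Z: no assignment then satisfies all the clues, so emblem ∉ crate-Z.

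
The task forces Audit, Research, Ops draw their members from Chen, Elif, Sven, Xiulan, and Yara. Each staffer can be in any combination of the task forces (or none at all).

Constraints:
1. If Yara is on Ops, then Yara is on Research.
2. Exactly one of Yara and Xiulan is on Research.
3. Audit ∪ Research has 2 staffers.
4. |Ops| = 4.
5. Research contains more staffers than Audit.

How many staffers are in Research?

2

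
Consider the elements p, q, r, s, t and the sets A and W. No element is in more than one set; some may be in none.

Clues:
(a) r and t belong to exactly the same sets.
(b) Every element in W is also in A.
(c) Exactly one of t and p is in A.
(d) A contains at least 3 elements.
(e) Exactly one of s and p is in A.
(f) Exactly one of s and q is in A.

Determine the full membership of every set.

A = {r, s, t}; W = {}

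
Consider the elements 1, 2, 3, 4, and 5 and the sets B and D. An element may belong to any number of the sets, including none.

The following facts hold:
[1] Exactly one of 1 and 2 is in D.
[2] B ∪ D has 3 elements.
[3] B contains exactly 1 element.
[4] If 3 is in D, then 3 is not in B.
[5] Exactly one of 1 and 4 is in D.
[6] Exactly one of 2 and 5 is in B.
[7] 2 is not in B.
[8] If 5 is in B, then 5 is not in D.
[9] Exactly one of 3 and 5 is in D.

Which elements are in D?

D = {1, 3}

From (7): 2 ∉ B.
(6) (exactly one): 5 ∈ B.
(8): 5 ∉ D.
(9) (exactly one): 3 ∈ D.
(3): B already has 1, so the rest are out.
Suppose 1 ∉ D: no assignment then satisfies all the clues, so 1 ∈ D.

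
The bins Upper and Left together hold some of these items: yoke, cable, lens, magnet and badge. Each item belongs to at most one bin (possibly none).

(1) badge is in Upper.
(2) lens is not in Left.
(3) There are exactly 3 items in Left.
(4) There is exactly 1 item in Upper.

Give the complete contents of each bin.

From (1): badge ∈ Upper.
From (2): lens ∉ Left.
(3): only 3 candidates remain for Left, so all are in.
(4): Upper already has 1, so the rest are out.

Upper = {badge}; Left = {cable, magnet, yoke}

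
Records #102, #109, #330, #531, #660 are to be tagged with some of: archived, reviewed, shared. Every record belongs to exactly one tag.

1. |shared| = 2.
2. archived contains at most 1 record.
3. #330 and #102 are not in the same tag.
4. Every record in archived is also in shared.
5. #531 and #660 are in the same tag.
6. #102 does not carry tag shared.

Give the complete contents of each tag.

archived = {}; reviewed = {#102, #531, #660}; shared = {#109, #330}

From (6): #102 ∉ shared.
(4) contrapositive: #102 ∉ archived.
Only one tag left: #102 ∈ reviewed.
(3): #330 ∉ reviewed.
Suppose #109 ∈ archived: no assignment then satisfies all the clues, so #109 ∉ archived.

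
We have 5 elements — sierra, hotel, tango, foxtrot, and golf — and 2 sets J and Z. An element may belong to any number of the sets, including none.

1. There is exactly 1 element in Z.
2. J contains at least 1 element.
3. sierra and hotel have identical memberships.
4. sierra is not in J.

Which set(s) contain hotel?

From (4): sierra ∉ J.
(3): hotel matches sierra: hotel ∉ J.
Suppose hotel ∈ Z: no assignment then satisfies all the clues, so hotel ∉ Z.

hotel: none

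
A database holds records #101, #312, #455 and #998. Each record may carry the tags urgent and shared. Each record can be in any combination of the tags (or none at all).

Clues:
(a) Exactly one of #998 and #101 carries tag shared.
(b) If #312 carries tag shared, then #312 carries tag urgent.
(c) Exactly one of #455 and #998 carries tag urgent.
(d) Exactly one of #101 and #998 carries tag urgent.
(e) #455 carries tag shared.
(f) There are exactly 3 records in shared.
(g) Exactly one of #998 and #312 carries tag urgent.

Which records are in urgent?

urgent = {#101, #312, #455}

From (e): #455 ∈ shared.
Suppose #101 ∉ urgent: no assignment then satisfies all the clues, so #101 ∈ urgent.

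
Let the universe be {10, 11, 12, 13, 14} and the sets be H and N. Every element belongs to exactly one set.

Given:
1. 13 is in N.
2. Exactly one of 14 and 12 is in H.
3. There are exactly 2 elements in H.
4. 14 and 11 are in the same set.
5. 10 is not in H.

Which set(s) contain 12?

12: N

From (1): 13 ∈ N.
From (5): 10 ∉ H.
Only one set left: 10 ∈ N.
Suppose 12 ∈ H: no assignment then satisfies all the clues, so 12 ∉ H.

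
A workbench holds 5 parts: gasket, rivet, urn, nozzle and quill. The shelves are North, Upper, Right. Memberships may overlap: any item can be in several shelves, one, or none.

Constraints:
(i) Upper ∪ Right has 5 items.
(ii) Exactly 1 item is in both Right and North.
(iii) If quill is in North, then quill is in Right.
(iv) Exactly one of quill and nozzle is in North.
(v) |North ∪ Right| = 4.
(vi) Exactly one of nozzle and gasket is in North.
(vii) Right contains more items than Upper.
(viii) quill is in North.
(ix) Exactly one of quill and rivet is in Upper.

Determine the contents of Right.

Right = {nozzle, quill, urn}

From (viii): quill ∈ North.
(iii): quill ∈ Right.
(iv) (exactly one): nozzle ∉ North.
(vi) (exactly one): gasket ∈ North.
Suppose gasket ∈ Right: no assignment then satisfies all the clues, so gasket ∉ Right.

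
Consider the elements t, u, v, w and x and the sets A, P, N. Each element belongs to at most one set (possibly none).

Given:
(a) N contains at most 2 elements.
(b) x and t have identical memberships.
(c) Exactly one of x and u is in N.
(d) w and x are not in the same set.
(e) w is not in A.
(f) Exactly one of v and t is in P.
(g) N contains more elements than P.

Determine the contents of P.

P = {v}

From (e): w ∉ A.
Suppose t ∈ P: no assignment then satisfies all the clues, so t ∉ P.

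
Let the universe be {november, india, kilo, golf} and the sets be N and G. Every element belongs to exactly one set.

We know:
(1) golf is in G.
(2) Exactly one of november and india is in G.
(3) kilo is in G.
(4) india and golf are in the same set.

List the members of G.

G = {golf, india, kilo}

From (1): golf ∈ G.
From (3): kilo ∈ G.
(4): india matches golf: india ∉ N.
(4): india matches golf: india ∈ G.
(2) (exactly one): november ∉ G.
Only one set left: november ∈ N.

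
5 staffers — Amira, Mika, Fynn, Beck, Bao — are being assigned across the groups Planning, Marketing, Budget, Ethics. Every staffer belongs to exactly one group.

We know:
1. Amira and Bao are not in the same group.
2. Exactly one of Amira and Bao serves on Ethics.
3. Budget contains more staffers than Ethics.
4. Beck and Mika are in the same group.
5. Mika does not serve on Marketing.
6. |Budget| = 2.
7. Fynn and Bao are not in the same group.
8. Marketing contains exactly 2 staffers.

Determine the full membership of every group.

Planning = {}; Marketing = {Amira, Fynn}; Budget = {Beck, Mika}; Ethics = {Bao}

From (5): Mika ∉ Marketing.
(4): Beck matches Mika: Beck ∉ Marketing.
Suppose Amira ∈ Planning: no assignment then satisfies all the clues, so Amira ∉ Planning.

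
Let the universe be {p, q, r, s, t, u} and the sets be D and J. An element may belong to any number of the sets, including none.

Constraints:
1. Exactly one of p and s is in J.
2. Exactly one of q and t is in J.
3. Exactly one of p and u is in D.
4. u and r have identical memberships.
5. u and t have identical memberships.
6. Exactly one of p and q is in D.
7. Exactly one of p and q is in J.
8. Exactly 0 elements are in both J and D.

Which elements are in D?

D = {p}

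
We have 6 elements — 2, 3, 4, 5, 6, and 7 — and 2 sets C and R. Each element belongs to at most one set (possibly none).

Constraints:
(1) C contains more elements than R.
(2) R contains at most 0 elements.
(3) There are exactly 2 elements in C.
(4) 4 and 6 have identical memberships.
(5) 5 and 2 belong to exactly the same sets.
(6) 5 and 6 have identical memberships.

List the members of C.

(2): R already has 0, so the rest are out.
Suppose 2 ∈ C: no assignment then satisfies all the clues, so 2 ∉ C.

C = {3, 7}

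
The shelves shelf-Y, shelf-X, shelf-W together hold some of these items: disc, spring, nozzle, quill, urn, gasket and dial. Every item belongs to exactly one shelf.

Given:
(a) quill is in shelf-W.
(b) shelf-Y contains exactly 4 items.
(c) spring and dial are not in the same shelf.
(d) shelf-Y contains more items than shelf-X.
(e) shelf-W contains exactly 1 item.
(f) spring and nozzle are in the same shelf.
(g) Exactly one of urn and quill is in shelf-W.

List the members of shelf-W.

shelf-W = {quill}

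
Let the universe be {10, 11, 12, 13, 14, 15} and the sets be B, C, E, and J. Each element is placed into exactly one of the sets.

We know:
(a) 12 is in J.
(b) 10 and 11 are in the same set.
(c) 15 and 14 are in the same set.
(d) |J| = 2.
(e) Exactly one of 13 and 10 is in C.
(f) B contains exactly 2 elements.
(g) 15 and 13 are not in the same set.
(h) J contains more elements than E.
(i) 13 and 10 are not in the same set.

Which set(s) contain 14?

14: B

From (a): 12 ∈ J.
Suppose 14 ∉ B: no assignment then satisfies all the clues, so 14 ∈ B.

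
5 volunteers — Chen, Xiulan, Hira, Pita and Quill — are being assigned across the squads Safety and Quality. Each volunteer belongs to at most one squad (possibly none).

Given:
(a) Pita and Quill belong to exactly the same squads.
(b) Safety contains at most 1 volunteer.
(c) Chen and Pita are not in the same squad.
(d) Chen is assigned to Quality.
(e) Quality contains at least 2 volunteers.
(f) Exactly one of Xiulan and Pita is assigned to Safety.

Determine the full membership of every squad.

Safety = {Xiulan}; Quality = {Chen, Hira}

From (d): Chen ∈ Quality.
(c): Pita ∉ Quality.
(a): Quill matches Pita: Quill ∉ Quality.
Suppose Xiulan ∉ Safety: no assignment then satisfies all the clues, so Xiulan ∈ Safety.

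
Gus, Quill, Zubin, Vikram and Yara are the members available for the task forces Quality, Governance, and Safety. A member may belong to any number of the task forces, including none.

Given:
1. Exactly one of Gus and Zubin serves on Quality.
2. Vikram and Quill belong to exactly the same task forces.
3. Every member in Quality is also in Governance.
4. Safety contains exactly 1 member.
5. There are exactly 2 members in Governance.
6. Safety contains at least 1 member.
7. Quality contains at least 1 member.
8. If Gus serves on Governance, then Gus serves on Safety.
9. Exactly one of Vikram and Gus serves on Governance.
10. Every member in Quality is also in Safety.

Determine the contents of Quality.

Quality = {Gus}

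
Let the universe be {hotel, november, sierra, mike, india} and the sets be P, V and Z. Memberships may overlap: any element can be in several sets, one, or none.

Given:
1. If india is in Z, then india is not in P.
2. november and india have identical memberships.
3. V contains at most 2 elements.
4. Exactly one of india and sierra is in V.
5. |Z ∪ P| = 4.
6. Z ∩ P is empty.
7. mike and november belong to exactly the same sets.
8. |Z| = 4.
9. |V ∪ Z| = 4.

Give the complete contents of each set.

P = {}; V = {sierra}; Z = {india, mike, november, sierra}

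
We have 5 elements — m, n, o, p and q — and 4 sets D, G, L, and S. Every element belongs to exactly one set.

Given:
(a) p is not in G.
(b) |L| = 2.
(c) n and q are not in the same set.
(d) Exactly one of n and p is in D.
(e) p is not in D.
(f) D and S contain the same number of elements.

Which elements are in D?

D = {n}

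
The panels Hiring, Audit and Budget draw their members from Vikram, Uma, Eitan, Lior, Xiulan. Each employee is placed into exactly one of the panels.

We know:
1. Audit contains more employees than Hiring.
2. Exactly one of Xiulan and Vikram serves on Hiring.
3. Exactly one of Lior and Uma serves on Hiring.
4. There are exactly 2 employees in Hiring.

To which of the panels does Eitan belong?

Eitan: Audit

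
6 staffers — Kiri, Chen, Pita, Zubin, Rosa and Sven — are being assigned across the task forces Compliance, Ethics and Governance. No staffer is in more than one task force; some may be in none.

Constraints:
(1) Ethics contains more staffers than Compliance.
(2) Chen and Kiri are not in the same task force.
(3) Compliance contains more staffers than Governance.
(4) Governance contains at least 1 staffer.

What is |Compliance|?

2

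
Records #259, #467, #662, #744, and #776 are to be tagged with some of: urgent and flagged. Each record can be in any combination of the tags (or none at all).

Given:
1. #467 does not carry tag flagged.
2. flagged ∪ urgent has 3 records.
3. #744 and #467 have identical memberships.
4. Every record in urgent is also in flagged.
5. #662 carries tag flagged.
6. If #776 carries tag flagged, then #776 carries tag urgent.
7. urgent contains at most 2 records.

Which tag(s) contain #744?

#744: none

From (1): #467 ∉ flagged.
From (5): #662 ∈ flagged.
(3): #744 matches #467: #744 ∉ flagged.
(4) contrapositive: #467 ∉ urgent.
(4) contrapositive: #744 ∉ urgent.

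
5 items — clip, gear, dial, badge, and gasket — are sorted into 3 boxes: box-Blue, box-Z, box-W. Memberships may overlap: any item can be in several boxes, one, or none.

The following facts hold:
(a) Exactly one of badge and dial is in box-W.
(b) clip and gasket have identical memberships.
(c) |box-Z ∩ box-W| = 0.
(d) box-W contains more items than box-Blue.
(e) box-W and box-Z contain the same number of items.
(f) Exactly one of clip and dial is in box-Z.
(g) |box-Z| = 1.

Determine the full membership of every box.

box-Blue = {}; box-Z = {dial}; box-W = {badge}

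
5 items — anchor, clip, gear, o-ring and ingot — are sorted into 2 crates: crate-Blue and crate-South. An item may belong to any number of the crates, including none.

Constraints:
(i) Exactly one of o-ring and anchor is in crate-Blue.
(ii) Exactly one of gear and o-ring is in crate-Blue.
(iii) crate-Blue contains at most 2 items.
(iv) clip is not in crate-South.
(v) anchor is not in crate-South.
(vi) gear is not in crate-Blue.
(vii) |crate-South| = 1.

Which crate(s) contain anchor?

anchor: none

From (iv): clip ∉ crate-South.
From (v): anchor ∉ crate-South.
From (vi): gear ∉ crate-Blue.
(ii) (exactly one): o-ring ∈ crate-Blue.
(i) (exactly one): anchor ∉ crate-Blue.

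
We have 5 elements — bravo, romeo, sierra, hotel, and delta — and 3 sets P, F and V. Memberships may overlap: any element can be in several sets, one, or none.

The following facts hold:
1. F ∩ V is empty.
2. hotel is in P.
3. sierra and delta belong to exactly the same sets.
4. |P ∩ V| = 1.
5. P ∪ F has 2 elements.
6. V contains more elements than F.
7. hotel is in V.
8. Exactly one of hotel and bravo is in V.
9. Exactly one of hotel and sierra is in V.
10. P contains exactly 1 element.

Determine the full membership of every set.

From (2): hotel ∈ P.
From (7): hotel ∈ V.
(1) (disjoint): hotel ∉ F.
(8) (exactly one): bravo ∉ V.
(9) (exactly one): sierra ∉ V.
(10): P already has 1, so the rest are out.
(3): delta matches sierra: delta ∉ V.
Suppose bravo ∉ F: no assignment then satisfies all the clues, so bravo ∈ F.

P = {hotel}; F = {bravo}; V = {hotel, romeo}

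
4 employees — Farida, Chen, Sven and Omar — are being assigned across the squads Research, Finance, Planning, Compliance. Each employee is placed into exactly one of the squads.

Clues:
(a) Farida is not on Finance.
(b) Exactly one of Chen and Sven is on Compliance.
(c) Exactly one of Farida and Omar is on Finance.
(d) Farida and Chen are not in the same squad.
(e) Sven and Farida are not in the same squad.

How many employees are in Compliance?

1

From (a): Farida ∉ Finance.
(c) (exactly one): Omar ∈ Finance.
Suppose Farida ∈ Compliance: no assignment then satisfies all the clues, so Farida ∉ Compliance.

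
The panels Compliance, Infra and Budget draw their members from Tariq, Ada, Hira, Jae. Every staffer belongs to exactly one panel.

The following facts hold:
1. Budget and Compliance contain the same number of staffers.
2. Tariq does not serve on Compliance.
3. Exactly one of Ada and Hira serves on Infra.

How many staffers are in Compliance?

1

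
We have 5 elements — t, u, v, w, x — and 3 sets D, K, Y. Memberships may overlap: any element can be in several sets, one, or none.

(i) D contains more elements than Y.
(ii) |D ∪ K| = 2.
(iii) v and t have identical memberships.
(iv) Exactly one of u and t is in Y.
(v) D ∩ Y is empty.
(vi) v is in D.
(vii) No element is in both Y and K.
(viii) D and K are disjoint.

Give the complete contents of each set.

D = {t, v}; K = {}; Y = {u}

From (vi): v ∈ D.
(iii): t matches v: t ∈ D.
(v) (disjoint): t ∉ Y.
(v) (disjoint): v ∉ Y.
(viii) (disjoint): t ∉ K.
(viii) (disjoint): v ∉ K.
(iv) (exactly one): u ∈ Y.
(v) (disjoint): u ∉ D.
(vii) (disjoint): u ∉ K.
Suppose w ∈ D: no assignment then satisfies all the clues, so w ∉ D.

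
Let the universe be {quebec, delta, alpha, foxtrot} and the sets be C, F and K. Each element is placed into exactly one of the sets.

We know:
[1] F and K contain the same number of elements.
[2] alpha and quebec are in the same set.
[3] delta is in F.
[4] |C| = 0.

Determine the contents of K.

K = {alpha, quebec}

From (3): delta ∈ F.
(4): C already has 0, so the rest are out.
Suppose quebec ∉ K: no assignment then satisfies all the clues, so quebec ∈ K.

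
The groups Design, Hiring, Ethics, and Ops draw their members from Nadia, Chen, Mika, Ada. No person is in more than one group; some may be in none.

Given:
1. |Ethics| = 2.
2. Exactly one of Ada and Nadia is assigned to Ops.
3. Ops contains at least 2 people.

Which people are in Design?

Design = {}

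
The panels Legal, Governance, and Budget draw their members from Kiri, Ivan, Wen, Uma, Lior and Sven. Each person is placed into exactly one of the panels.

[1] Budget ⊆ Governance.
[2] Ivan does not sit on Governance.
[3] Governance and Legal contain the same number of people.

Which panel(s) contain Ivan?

From (2): Ivan ∉ Governance.
(1) contrapositive: Ivan ∉ Budget.
Only one panel left: Ivan ∈ Legal.

Ivan: Legal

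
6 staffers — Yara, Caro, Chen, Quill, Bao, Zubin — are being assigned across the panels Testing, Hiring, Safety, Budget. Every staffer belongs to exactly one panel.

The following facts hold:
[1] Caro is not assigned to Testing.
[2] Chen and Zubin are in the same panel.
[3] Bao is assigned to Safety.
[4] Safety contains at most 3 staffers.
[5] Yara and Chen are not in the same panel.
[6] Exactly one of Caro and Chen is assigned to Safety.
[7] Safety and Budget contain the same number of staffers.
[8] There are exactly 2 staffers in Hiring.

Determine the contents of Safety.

Safety = {Bao, Caro}

From (1): Caro ∉ Testing.
From (3): Bao ∈ Safety.
Suppose Yara ∈ Safety: no assignment then satisfies all the clues, so Yara ∉ Safety.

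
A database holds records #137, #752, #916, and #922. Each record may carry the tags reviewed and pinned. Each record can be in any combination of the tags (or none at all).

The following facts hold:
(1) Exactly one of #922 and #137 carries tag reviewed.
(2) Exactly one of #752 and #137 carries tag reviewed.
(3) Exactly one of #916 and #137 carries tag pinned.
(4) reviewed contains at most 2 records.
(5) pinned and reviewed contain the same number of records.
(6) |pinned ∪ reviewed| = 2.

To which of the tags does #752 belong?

#752: none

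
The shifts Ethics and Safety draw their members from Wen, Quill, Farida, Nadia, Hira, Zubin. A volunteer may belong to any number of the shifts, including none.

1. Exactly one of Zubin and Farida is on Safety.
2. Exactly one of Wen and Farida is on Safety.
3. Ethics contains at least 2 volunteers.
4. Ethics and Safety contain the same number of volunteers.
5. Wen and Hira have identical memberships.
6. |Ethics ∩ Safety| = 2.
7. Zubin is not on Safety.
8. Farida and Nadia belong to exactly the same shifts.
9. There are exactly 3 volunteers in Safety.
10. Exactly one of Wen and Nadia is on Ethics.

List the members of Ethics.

Ethics = {Farida, Nadia, Zubin}

From (7): Zubin ∉ Safety.
(1) (exactly one): Farida ∈ Safety.
(2) (exactly one): Wen ∉ Safety.
(5): Hira matches Wen: Hira ∉ Safety.
(8): Nadia matches Farida: Nadia ∈ Safety.
(9): only 3 candidates remain for Safety, so all are in.
Suppose Wen ∈ Ethics: no assignment then satisfies all the clues, so Wen ∉ Ethics.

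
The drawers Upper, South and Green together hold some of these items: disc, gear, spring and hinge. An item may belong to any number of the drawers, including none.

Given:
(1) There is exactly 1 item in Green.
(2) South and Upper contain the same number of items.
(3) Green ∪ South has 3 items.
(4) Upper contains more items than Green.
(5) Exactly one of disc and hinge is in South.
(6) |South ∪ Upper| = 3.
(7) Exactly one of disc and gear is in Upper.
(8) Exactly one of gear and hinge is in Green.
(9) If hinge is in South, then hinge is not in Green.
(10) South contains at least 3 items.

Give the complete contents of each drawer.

Upper = {gear, hinge, spring}; South = {gear, hinge, spring}; Green = {gear}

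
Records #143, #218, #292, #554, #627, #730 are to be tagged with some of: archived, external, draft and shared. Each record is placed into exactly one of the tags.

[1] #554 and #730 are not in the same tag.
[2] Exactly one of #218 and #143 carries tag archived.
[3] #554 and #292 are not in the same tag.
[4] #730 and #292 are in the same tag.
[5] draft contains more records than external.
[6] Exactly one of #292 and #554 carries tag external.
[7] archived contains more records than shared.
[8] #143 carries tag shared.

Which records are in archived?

archived = {#218, #627}

From (8): #143 ∈ shared.
(2) (exactly one): #218 ∈ archived.
Suppose #292 ∈ archived: no assignment then satisfies all the clues, so #292 ∉ archived.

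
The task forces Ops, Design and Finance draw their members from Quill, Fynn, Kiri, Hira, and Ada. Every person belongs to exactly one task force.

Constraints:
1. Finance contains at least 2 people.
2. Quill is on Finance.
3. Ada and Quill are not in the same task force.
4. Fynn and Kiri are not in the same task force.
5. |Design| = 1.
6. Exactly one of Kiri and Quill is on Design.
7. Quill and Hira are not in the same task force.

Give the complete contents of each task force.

Ops = {Ada, Hira}; Design = {Kiri}; Finance = {Fynn, Quill}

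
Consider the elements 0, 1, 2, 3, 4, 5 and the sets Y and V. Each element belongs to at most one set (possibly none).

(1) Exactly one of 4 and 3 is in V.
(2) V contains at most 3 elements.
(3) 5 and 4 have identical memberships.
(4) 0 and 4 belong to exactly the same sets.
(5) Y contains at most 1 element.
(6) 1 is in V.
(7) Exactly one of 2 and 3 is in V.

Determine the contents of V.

V = {1, 3}

From (6): 1 ∈ V.
Suppose 0 ∈ V: no assignment then satisfies all the clues, so 0 ∉ V.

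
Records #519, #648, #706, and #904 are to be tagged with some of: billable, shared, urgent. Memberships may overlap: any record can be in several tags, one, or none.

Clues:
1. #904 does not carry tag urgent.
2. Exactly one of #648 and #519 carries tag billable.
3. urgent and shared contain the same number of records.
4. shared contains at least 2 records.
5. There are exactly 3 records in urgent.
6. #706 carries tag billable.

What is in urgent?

urgent = {#519, #648, #706}

From (1): #904 ∉ urgent.
From (6): #706 ∈ billable.
(5): only 3 candidates remain for urgent, so all are in.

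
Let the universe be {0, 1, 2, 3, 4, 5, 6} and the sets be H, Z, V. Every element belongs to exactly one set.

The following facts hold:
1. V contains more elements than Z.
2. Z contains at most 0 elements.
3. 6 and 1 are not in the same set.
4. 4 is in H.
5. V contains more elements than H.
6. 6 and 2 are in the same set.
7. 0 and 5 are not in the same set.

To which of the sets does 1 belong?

From (4): 4 ∈ H.
(2): Z already has 0, so the rest are out.
Suppose 1 ∉ H: no assignment then satisfies all the clues, so 1 ∈ H.

1: H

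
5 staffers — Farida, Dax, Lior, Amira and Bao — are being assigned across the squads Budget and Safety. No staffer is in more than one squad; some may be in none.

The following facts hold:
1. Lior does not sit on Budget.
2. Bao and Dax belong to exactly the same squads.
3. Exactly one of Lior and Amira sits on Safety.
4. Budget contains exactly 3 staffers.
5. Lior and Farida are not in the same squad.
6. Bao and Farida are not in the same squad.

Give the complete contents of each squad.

Budget = {Amira, Bao, Dax}; Safety = {Lior}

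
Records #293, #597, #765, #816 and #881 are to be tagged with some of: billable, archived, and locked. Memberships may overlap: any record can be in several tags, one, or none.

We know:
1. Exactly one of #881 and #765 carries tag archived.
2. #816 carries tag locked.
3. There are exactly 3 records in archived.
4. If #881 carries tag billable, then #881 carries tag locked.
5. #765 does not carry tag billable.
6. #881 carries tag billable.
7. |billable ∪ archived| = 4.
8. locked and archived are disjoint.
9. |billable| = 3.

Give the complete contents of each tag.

billable = {#293, #597, #881}; archived = {#293, #597, #765}; locked = {#816, #881}

From (2): #816 ∈ locked.
From (5): #765 ∉ billable.
From (6): #881 ∈ billable.
(4): #881 ∈ locked.
(8) (disjoint): #816 ∉ archived.
(8) (disjoint): #881 ∉ archived.
(1) (exactly one): #765 ∈ archived.
(3): only 3 candidates remain for archived, so all are in.
(8) (disjoint): #293 ∉ locked.
(8) (disjoint): #597 ∉ locked.
(8) (disjoint): #765 ∉ locked.
Suppose #293 ∉ billable: no assignment then satisfies all the clues, so #293 ∈ billable.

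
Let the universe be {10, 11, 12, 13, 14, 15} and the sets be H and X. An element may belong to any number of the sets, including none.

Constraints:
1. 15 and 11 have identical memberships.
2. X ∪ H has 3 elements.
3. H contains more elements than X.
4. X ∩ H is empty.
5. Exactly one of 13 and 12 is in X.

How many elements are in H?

2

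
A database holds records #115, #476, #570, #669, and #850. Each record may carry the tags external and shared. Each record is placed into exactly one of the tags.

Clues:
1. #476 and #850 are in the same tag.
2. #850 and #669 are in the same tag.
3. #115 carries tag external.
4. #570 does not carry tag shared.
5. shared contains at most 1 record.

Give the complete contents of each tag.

external = {#115, #476, #570, #669, #850}; shared = {}

From (3): #115 ∈ external.
From (4): #570 ∉ shared.
Only one tag left: #570 ∈ external.
Suppose #476 ∉ external: no assignment then satisfies all the clues, so #476 ∈ external.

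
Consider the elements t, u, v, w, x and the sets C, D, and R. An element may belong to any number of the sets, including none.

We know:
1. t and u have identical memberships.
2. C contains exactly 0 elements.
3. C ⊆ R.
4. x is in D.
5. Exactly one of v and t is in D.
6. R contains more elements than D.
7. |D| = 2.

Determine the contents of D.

D = {v, x}

From (4): x ∈ D.
(2): C already has 0, so the rest are out.
Suppose t ∈ D: no assignment then satisfies all the clues, so t ∉ D.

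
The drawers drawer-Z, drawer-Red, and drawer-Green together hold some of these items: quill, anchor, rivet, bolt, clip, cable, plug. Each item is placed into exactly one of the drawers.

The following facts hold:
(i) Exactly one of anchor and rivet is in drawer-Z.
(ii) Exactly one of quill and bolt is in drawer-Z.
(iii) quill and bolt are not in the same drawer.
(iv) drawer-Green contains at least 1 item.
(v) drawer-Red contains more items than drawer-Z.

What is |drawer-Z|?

2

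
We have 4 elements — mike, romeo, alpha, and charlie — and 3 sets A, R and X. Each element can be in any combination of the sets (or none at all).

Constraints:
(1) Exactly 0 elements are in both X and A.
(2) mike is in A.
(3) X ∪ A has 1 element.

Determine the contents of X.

X = {}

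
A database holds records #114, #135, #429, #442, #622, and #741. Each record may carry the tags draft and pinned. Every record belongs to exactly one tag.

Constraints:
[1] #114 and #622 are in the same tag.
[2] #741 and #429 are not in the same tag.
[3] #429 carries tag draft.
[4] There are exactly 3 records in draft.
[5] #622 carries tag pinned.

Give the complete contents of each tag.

draft = {#135, #429, #442}; pinned = {#114, #622, #741}

From (3): #429 ∈ draft.
From (5): #622 ∈ pinned.
(1): #114 matches #622: #114 ∉ draft.
(1): #114 matches #622: #114 ∈ pinned.
(2): #741 ∉ draft.
(4): only 3 candidates remain for draft, so all are in.
Only one tag left: #741 ∈ pinned.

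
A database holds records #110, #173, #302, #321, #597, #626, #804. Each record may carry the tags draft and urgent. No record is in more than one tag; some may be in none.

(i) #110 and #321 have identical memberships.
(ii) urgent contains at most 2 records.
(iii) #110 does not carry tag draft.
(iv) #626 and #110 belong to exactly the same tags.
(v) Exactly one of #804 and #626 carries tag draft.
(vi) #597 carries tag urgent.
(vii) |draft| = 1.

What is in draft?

draft = {#804}

From (iii): #110 ∉ draft.
From (vi): #597 ∈ urgent.
(i): #321 matches #110: #321 ∉ draft.
(iv): #626 matches #110: #626 ∉ draft.
(v) (exactly one): #804 ∈ draft.
(vii): draft already has 1, so the rest are out.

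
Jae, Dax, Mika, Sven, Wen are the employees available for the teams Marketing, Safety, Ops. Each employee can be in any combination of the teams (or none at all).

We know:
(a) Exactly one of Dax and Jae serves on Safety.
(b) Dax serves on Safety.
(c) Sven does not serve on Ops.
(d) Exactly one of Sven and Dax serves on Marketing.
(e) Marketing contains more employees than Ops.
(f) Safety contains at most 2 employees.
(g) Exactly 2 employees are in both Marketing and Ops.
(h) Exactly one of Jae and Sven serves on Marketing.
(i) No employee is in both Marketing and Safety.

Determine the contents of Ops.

Ops = {Mika, Wen}

From (b): Dax ∈ Safety.
From (c): Sven ∉ Ops.
(a) (exactly one): Jae ∉ Safety.
(i) (disjoint): Dax ∉ Marketing.
(d) (exactly one): Sven ∈ Marketing.
(h) (exactly one): Jae ∉ Marketing.
(i) (disjoint): Sven ∉ Safety.
Suppose Jae ∈ Ops: no assignment then satisfies all the clues, so Jae ∉ Ops.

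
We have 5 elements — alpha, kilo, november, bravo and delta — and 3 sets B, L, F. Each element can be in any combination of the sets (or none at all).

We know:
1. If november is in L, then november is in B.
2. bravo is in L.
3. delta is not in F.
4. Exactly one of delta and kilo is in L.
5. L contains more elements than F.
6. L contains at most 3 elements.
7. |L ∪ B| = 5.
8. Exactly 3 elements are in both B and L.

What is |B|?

5

From (2): bravo ∈ L.
From (3): delta ∉ F.
Suppose alpha ∉ B: no assignment then satisfies all the clues, so alpha ∈ B.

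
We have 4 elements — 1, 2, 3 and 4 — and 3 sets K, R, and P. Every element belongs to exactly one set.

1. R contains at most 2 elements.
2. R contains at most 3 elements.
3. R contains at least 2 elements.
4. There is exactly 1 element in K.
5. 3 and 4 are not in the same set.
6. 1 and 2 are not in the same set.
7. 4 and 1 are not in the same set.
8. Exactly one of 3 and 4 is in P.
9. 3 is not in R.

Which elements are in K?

K = {1}

From (9): 3 ∉ R.
Suppose 1 ∉ K: no assignment then satisfies all the clues, so 1 ∈ K.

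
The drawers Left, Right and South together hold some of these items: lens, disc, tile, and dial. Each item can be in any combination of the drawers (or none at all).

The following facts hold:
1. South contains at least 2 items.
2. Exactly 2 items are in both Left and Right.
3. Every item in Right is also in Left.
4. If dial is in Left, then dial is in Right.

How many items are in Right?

2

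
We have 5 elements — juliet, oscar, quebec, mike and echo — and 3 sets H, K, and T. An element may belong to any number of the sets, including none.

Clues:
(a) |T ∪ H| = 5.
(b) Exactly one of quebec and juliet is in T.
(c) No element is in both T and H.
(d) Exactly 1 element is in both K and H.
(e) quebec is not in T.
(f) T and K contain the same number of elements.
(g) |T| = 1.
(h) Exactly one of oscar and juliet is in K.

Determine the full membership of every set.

H = {echo, mike, oscar, quebec}; K = {oscar}; T = {juliet}

From (e): quebec ∉ T.
(b) (exactly one): juliet ∈ T.
(c) (disjoint): juliet ∉ H.
(g): T already has 1, so the rest are out.
Suppose juliet ∈ K: no assignment then satisfies all the clues, so juliet ∉ K.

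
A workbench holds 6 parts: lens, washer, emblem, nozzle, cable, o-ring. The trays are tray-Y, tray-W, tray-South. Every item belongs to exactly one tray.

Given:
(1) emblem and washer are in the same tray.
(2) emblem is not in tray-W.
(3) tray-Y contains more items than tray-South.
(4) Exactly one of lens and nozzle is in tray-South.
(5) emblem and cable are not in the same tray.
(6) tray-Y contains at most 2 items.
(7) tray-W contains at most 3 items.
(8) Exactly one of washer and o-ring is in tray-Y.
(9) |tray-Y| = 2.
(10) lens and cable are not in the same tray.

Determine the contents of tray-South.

tray-South = {lens}

From (2): emblem ∉ tray-W.
(1): washer matches emblem: washer ∉ tray-W.
Suppose lens ∉ tray-South: no assignment then satisfies all the clues, so lens ∈ tray-South.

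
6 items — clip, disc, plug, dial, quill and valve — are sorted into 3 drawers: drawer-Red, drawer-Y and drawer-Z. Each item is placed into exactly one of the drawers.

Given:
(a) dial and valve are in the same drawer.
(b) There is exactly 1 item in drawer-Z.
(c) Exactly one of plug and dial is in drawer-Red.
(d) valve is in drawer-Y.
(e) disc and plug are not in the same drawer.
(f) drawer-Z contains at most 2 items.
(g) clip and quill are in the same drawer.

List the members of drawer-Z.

drawer-Z = {disc}

From (d): valve ∈ drawer-Y.
(a): dial matches valve: dial ∉ drawer-Red.
(a): dial matches valve: dial ∈ drawer-Y.
(c) (exactly one): plug ∈ drawer-Red.
(e): disc ∉ drawer-Red.
Suppose clip ∈ drawer-Z: no assignment then satisfies all the clues, so clip ∉ drawer-Z.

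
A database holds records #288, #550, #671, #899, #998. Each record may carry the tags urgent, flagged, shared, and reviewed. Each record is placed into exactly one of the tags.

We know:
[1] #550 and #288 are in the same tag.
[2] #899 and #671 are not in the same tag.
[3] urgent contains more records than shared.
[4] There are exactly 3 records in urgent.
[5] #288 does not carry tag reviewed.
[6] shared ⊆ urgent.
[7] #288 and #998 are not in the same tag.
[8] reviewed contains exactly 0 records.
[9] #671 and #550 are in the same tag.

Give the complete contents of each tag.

urgent = {#288, #550, #671}; flagged = {#899, #998}; shared = {}; reviewed = {}

From (5): #288 ∉ reviewed.
(1): #550 matches #288: #550 ∉ reviewed.
(8): reviewed already has 0, so the rest are out.
Suppose #288 ∉ urgent: no assignment then satisfies all the clues, so #288 ∈ urgent.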